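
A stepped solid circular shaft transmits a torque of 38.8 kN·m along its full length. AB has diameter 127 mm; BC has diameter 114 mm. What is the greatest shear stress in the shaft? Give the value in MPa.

133 MPa

Under the same torque, τ_max = 16T/(πd³) is largest where d is smallest — segment BC (d = 114 mm).
τ_max = 16·38800/(π·(0.114)³) = 1.334×10^8 Pa.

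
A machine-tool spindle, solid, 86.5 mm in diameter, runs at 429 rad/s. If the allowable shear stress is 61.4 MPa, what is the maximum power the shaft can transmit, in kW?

3350 kW

J = πd⁴/32 = π(0.0865)⁴/32 = 5.496×10^-6 m⁴.
T_max = τ_allow·J/r = 6.14×10^7 × 5.496×10^-6 / 0.0432 = 7803 N·m.
ω = 429 rad/s, so P_max = T_max·ω = 3.347×10^6 W.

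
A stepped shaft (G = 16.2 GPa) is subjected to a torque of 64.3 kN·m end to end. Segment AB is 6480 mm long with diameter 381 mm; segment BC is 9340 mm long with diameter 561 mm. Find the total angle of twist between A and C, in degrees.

J_AB = π(0.381)⁴/32 = 2.07×10^-3 m⁴; J_BC = π(0.561)⁴/32 = 9.72×10^-3 m⁴.
θ = (T/G)·Σ L_i/J_i = (64300/16.2×10⁹)·(6.48/2.07×10^-3 + 9.34/9.72×10^-3) = 0.01625 rad.

0.931°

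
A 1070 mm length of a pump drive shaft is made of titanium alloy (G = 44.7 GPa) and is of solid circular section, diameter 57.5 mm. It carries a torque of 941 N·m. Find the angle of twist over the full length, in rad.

0.0210 rad

J = πd⁴/32 = π(0.0575)⁴/32 = 1.073×10^-6 m⁴.
θ = T·L/(G·J) = 941.0 × 1.07 / (44.7×10⁹ × 1.073×10^-6) = 0.02099 rad.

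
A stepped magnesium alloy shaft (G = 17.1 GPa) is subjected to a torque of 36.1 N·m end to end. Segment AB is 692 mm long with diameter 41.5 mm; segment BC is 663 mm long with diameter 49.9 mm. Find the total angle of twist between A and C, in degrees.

0.419°

J_AB = π(0.0415)⁴/32 = 2.91×10^-7 m⁴; J_BC = π(0.0499)⁴/32 = 6.09×10^-7 m⁴.
θ = (T/G)·Σ L_i/J_i = (36.10/17.1×10⁹)·(0.692/2.91×10^-7 + 0.663/6.09×10^-7) = 7.316×10^-3 rad.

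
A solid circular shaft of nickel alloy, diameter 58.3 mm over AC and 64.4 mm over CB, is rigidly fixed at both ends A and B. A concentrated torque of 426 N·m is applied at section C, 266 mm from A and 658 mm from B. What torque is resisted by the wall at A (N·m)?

Compatibility: T_A·a/J_AC = T_B·b/J_CB with T_A + T_B = T₀.
J_AC = 1.13×10^-6 m⁴, J_CB = 1.69×10^-6 m⁴, so T_A = T₀·(J_AC/a)/((J_AC/a)+(J_CB/b)) = 265.9 N·m, T_B = 160.1 N·m.

266 N·m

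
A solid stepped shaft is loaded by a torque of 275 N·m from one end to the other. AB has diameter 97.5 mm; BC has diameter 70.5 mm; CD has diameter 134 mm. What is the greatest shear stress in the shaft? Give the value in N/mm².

4.00 N/mm²

Under the same torque, τ_max = 16T/(πd³) is largest where d is smallest — segment BC (d = 70.5 mm).
τ_max = 16·275.0/(π·(0.0705)³) = 3.997×10^6 Pa.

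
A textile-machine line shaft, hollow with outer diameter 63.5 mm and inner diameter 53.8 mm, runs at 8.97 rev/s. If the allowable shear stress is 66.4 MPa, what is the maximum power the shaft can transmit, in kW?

J = π(d_o⁴ − d_i⁴)/32 = π(0.0635⁴ − 0.0538⁴)/32 = 7.737×10^-7 m⁴.
T_max = τ_allow·J/r = 6.64×10^7 × 7.737×10^-7 / 0.0318 = 1618 N·m.
ω = 2π·8.97 = 56.36 rad/s, so P_max = T_max·ω = 9.120×10^4 W.

91.2 kW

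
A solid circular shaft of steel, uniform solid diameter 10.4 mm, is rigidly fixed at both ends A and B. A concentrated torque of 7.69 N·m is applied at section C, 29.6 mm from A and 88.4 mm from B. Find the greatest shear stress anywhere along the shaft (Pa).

2.61e7 Pa

With uniform GJ and both ends fixed, compatibility θ_AC = θ_CB gives T_A·a = T_B·b, together with T_A + T_B = T₀.
T_A = T₀·b/(a+b) = 7.690·88.4/118.0 = 5.761 N·m; T_B = 1.929 N·m.
τ in each portion: τ_AC = 2.61×10^7 Pa, τ_CB = 8.73×10^6 Pa; maximum is in AC.
τ_max = T_AC·r/J = 5.761·0.00520/1.15×10^-9 = 2.608×10^7 Pa.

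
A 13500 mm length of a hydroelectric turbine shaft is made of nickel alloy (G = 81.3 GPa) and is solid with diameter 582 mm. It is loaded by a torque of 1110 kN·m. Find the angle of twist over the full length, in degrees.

J = πd⁴/32 = π(0.582)⁴/32 = 0.01126 m⁴.
θ = T·L/(G·J) = 1.110e6 × 13.5 / (81.3×10⁹ × 0.01126) = 0.01636 rad.

0.938°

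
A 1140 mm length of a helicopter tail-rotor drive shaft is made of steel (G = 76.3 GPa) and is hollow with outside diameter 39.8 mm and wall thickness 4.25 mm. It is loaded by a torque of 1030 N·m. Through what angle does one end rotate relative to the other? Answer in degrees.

J = π(d_o⁴ − d_i⁴)/32 = π(0.0398⁴ − 0.0313⁴)/32 = 1.521×10^-7 m⁴.
θ = T·L/(G·J) = 1030 × 1.14 / (76.3×10⁹ × 1.521×10^-7) = 0.1012 rad.

5.80°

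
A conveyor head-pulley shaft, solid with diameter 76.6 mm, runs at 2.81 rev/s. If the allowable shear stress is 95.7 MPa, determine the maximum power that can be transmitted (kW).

149 kW

J = πd⁴/32 = π(0.0766)⁴/32 = 3.380×10^-6 m⁴.
T_max = τ_allow·J/r = 9.57×10^7 × 3.380×10^-6 / 0.0383 = 8446 N·m.
ω = 2π·2.81 = 17.66 rad/s, so P_max = T_max·ω = 1.491×10^5 W.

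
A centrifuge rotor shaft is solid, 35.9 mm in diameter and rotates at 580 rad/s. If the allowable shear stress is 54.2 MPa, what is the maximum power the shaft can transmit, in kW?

286 kW

J = πd⁴/32 = π(0.0359)⁴/32 = 1.631×10^-7 m⁴.
T_max = τ_allow·J/r = 5.42×10^7 × 1.631×10^-7 / 0.0180 = 492.4 N·m.
ω = 580 rad/s, so P_max = T_max·ω = 2.856×10^5 W.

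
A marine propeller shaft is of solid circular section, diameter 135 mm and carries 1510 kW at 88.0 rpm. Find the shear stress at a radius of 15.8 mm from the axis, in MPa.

ω = 2π·88.0/60 = 9.215 rad/s, so T = P/ω = 1510×10³ / 9.215 = 163900 N·m.
J = πd⁴/32 = π(0.135)⁴/32 = 3.261×10^-5 m⁴.
Shear stress varies linearly with radius: τ = T·r/J = 163900 × 0.0158 / 3.261×10^-5 = 7.939×10^7 Pa.

79.4 MPa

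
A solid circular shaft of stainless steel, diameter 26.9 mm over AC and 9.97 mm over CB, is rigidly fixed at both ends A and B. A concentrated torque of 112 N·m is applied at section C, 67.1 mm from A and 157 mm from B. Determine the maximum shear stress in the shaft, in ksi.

Compatibility: T_A·a/J_AC = T_B·b/J_CB with T_A + T_B = T₀.
J_AC = 5.14×10^-8 m⁴, J_CB = 9.70×10^-10 m⁴, so T_A = T₀·(J_AC/a)/((J_AC/a)+(J_CB/b)) = 111.1 N·m, T_B = 0.8960 N·m.
τ in each portion: τ_AC = 2.91×10^7 Pa, τ_CB = 4.60×10^6 Pa; maximum is in AC.
τ_max = T_AC·r/J = 111.1·0.0135/5.14×10^-8 = 2.907×10^7 Pa.

4.22 ksi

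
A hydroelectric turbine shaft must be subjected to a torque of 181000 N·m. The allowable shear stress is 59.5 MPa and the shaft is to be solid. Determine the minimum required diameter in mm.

For a solid shaft τ_max = 16T/(πd³), so d = (16T/(π τ_allow))^(1/3) = (16·181000/(π·5.95×10^7))^(1/3) = 0.2493 m.

249 mm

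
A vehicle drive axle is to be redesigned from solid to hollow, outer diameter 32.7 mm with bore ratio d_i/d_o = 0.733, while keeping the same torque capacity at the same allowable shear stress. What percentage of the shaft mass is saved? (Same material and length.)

Equal τ_max and T ⇒ the solid shaft needs d_s³ = d_o³(1−k⁴), so d_s = 32.7·(1−0.733⁴)^(1/3) = 29.19 mm.
Area ratio A_h/A_s = d_o²(1−k²)/d_s² = (1−k²)/(1−k⁴)^(2/3) = 0.5807.
Mass saving = 1 − 0.5807 = 41.9 %.

41.9 %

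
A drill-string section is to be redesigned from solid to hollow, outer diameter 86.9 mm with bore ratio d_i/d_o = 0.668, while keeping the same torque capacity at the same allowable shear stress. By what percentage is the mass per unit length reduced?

Equal τ_max and T ⇒ the solid shaft needs d_s³ = d_o³(1−k⁴), so d_s = 86.9·(1−0.668⁴)^(1/3) = 80.70 mm.
Area ratio A_h/A_s = d_o²(1−k²)/d_s² = (1−k²)/(1−k⁴)^(2/3) = 0.6421.
Mass saving = 1 − 0.6421 = 35.8 %.

35.8 %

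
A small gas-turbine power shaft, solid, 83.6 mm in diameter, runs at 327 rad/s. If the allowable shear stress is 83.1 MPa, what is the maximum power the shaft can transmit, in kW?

J = πd⁴/32 = π(0.0836)⁴/32 = 4.795×10^-6 m⁴.
T_max = τ_allow·J/r = 8.31×10^7 × 4.795×10^-6 / 0.0418 = 9533 N·m.
ω = 327 rad/s, so P_max = T_max·ω = 3.117×10^6 W.

3120 kW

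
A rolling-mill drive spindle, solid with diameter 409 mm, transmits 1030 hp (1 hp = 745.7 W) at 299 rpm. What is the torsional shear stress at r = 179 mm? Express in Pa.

ω = 2π·299/60 = 31.31 rad/s, so T = P/ω = 1030×745.7 / 31.31 = 24530 N·m.
J = πd⁴/32 = π(0.409)⁴/32 = 2.747×10^-3 m⁴.
Shear stress varies linearly with radius: τ = T·r/J = 24530 × 0.179 / 2.747×10^-3 = 1.598×10^6 Pa.

1.60e6 Pa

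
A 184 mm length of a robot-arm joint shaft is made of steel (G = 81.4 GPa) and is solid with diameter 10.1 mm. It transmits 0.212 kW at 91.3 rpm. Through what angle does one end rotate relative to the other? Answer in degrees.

ω = 2π·91.3/60 = 9.561 rad/s, so T = P/ω = 0.212×10³ / 9.561 = 22.17 N·m.
J = πd⁴/32 = π(0.0101)⁴/32 = 1.022×10^-9 m⁴.
θ = T·L/(G·J) = 22.17 × 0.184 / (81.4×10⁹ × 1.022×10^-9) = 0.04906 rad.

2.81°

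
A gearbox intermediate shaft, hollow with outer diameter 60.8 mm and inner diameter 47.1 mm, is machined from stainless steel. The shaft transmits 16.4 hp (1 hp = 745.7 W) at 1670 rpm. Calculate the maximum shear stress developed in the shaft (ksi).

0.359 ksi

ω = 2π·1670/60 = 174.9 rad/s, so T = P/ω = 16.4×745.7 / 174.9 = 69.93 N·m.
J = π(d_o⁴ − d_i⁴)/32 = π(0.0608⁴ − 0.0471⁴)/32 = 8.584×10^-7 m⁴.
τ_max = T·r/J = 69.93 × 0.0304 / 8.584×10^-7 = 2.476×10^6 Pa.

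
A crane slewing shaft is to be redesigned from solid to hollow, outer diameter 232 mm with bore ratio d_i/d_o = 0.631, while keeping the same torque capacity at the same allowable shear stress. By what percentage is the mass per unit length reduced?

Equal τ_max and T ⇒ the solid shaft needs d_s³ = d_o³(1−k⁴), so d_s = 232·(1−0.631⁴)^(1/3) = 219.0 mm.
Area ratio A_h/A_s = d_o²(1−k²)/d_s² = (1−k²)/(1−k⁴)^(2/3) = 0.6752.
Mass saving = 1 − 0.6752 = 32.5 %.

32.5 %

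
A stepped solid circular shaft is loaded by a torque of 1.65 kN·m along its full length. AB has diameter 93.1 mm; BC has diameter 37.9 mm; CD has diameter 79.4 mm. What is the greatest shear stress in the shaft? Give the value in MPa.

154 MPa

Under the same torque, τ_max = 16T/(πd³) is largest where d is smallest — segment BC (d = 37.9 mm).
τ_max = 16·1650/(π·(0.0379)³) = 1.544×10^8 Pa.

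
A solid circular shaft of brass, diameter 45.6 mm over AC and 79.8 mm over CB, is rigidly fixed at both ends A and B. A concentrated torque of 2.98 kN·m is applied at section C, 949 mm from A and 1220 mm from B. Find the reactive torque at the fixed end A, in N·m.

Compatibility: T_A·a/J_AC = T_B·b/J_CB with T_A + T_B = T₀.
J_AC = 4.24×10^-7 m⁴, J_CB = 3.98×10^-6 m⁴, so T_A = T₀·(J_AC/a)/((J_AC/a)+(J_CB/b)) = 359.2 N·m, T_B = 2621 N·m.

359 N·m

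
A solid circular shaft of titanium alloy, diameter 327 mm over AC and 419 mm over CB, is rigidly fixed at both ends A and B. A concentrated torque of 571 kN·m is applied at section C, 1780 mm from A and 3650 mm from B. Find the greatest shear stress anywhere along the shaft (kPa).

Compatibility: T_A·a/J_AC = T_B·b/J_CB with T_A + T_B = T₀.
J_AC = 1.12×10^-3 m⁴, J_CB = 3.03×10^-3 m⁴, so T_A = T₀·(J_AC/a)/((J_AC/a)+(J_CB/b)) = 246700 N·m, T_B = 324300 N·m.
τ in each portion: τ_AC = 3.59×10^7 Pa, τ_CB = 2.25×10^7 Pa; maximum is in AC.
τ_max = T_AC·r/J = 246700·0.164/1.12×10^-3 = 3.593×10^7 Pa.

35900 kPa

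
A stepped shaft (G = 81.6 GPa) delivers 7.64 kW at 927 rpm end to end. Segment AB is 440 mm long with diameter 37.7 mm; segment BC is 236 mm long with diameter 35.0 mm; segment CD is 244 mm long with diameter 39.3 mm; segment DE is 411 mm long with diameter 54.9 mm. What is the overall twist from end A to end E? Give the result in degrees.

ω = 2π·927/60 = 97.08 rad/s, so T = P/ω = 7.64×10³ / 97.08 = 78.70 N·m.
J_AB = π(0.0377)⁴/32 = 1.98×10^-7 m⁴; J_BC = π(0.0350)⁴/32 = 1.47×10^-7 m⁴; J_CD = π(0.0393)⁴/32 = 2.34×10^-7 m⁴; J_DE = π(0.0549)⁴/32 = 8.92×10^-7 m⁴.
θ = (T/G)·Σ L_i/J_i = (78.70/81.6×10⁹)·(0.440/1.98×10^-7 + 0.236/1.47×10^-7 + 0.244/2.34×10^-7 + 0.411/8.92×10^-7) = 5.134×10^-3 rad.

0.294°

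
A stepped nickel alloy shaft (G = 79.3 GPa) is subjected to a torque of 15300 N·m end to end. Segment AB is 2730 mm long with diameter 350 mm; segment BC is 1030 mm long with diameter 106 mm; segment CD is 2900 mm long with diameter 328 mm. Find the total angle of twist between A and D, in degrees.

0.967°

J_AB = π(0.350)⁴/32 = 1.47×10^-3 m⁴; J_BC = π(0.106)⁴/32 = 1.24×10^-5 m⁴; J_CD = π(0.328)⁴/32 = 1.14×10^-3 m⁴.
θ = (T/G)·Σ L_i/J_i = (15300/79.3×10⁹)·(2.73/1.47×10^-3 + 1.03/1.24×10^-5 + 2.90/1.14×10^-3) = 0.01688 rad.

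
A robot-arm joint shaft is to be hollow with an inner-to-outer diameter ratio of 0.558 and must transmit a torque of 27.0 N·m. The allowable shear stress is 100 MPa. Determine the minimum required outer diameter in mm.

For a hollow shaft with d_i/d_o = 0.558: τ_max = 16T/(π d_o³ (1−k⁴)), so d_o = [16T/(π τ_allow (1−k⁴))]^(1/3) = [16·27.00/(π·1.00×10^8·0.9031)]^(1/3) = 0.01150 m.

11.5 mm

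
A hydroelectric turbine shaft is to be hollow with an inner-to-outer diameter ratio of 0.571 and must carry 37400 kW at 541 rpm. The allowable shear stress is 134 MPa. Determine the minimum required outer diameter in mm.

304 mm

ω = 2π·541/60 = 56.65 rad/s, so T = P/ω = 37400×10³ / 56.65 = 660200 N·m.
For a hollow shaft with d_i/d_o = 0.571: τ_max = 16T/(π d_o³ (1−k⁴)), so d_o = [16T/(π τ_allow (1−k⁴))]^(1/3) = [16·660200/(π·1.34×10^8·0.8937)]^(1/3) = 0.3039 m.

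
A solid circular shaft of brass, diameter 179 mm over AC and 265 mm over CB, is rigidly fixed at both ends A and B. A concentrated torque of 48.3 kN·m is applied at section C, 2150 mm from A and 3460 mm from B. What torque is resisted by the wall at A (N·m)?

Compatibility: T_A·a/J_AC = T_B·b/J_CB with T_A + T_B = T₀.
J_AC = 1.01×10^-4 m⁴, J_CB = 4.84×10^-4 m⁴, so T_A = T₀·(J_AC/a)/((J_AC/a)+(J_CB/b)) = 12120 N·m, T_B = 36180 N·m.

12100 N·m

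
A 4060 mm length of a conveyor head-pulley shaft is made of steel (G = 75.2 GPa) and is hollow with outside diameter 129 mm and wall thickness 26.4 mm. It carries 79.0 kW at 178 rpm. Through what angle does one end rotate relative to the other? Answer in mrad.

9.58 mrad

ω = 2π·178/60 = 18.64 rad/s, so T = P/ω = 79.0×10³ / 18.64 = 4238 N·m.
J = π(d_o⁴ − d_i⁴)/32 = π(0.129⁴ − 0.0762⁴)/32 = 2.388×10^-5 m⁴.
θ = T·L/(G·J) = 4238 × 4.06 / (75.2×10⁹ × 2.388×10^-5) = 9.583×10^-3 rad.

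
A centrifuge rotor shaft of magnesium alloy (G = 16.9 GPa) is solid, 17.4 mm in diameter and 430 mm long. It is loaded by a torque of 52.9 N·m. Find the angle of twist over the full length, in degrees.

8.57°

J = πd⁴/32 = π(0.0174)⁴/32 = 8.999×10^-9 m⁴.
θ = T·L/(G·J) = 52.90 × 0.430 / (16.9×10⁹ × 8.999×10^-9) = 0.1496 rad.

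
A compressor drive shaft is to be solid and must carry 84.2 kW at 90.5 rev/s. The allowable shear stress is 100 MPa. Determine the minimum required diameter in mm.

ω = 2π·90.5 = 568.6 rad/s, so T = P/ω = 84.2×10³ / 568.6 = 148.1 N·m.
For a solid shaft τ_max = 16T/(πd³), so d = (16T/(π τ_allow))^(1/3) = (16·148.1/(π·1.00×10^8))^(1/3) = 0.01961 m.

19.6 mm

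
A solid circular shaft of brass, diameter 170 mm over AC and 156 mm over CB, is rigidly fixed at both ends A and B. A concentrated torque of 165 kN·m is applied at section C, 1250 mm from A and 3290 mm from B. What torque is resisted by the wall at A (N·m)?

Compatibility: T_A·a/J_AC = T_B·b/J_CB with T_A + T_B = T₀.
J_AC = 8.20×10^-5 m⁴, J_CB = 5.81×10^-5 m⁴, so T_A = T₀·(J_AC/a)/((J_AC/a)+(J_CB/b)) = 130000 N·m, T_B = 35020 N·m.

130000 N·m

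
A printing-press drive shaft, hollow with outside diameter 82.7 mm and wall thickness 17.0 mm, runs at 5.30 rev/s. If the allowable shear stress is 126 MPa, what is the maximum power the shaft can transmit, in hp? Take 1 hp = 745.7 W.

J = π(d_o⁴ − d_i⁴)/32 = π(0.0827⁴ − 0.0487⁴)/32 = 4.040×10^-6 m⁴.
T_max = τ_allow·J/r = 1.26×10^8 × 4.040×10^-6 / 0.0414 = 12310 N·m.
ω = 2π·5.30 = 33.30 rad/s, so P_max = T_max·ω = 4.099×10^5 W.

550 hp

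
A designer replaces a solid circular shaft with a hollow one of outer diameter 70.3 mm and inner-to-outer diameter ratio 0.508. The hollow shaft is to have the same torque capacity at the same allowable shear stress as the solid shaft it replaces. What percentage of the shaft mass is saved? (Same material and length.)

22.3 %

Equal τ_max and T ⇒ the solid shaft needs d_s³ = d_o³(1−k⁴), so d_s = 70.3·(1−0.508⁴)^(1/3) = 68.70 mm.
Area ratio A_h/A_s = d_o²(1−k²)/d_s² = (1−k²)/(1−k⁴)^(2/3) = 0.7768.
Mass saving = 1 − 0.7768 = 22.3 %.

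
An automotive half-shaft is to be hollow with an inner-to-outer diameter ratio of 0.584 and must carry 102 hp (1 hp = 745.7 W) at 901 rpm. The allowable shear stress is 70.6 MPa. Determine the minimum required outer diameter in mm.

40.4 mm

ω = 2π·901/60 = 94.35 rad/s, so T = P/ω = 102×745.7 / 94.35 = 806.1 N·m.
For a hollow shaft with d_i/d_o = 0.584: τ_max = 16T/(π d_o³ (1−k⁴)), so d_o = [16T/(π τ_allow (1−k⁴))]^(1/3) = [16·806.1/(π·7.06×10^7·0.8837)]^(1/3) = 0.04037 m.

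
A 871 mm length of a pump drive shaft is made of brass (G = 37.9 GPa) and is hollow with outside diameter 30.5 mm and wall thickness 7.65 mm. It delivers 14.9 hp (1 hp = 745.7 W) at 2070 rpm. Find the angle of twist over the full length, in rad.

ω = 2π·2070/60 = 216.8 rad/s, so T = P/ω = 14.9×745.7 / 216.8 = 51.26 N·m.
J = π(d_o⁴ − d_i⁴)/32 = π(0.0305⁴ − 0.0152⁴)/32 = 7.972×10^-8 m⁴.
θ = T·L/(G·J) = 51.26 × 0.871 / (37.9×10⁹ × 7.972×10^-8) = 0.01478 rad.

0.0148 rad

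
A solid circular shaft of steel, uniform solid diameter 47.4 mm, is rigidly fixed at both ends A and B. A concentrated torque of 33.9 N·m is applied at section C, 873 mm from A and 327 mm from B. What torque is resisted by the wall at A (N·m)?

9.24 N·m

With uniform GJ and both ends fixed, compatibility θ_AC = θ_CB gives T_A·a = T_B·b, together with T_A + T_B = T₀.
T_A = T₀·b/(a+b) = 33.90·327/1200 = 9.238 N·m; T_B = 24.66 N·m.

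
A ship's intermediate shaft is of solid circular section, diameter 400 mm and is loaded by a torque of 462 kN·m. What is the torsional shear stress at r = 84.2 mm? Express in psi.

J = πd⁴/32 = π(0.400)⁴/32 = 2.513×10^-3 m⁴.
Shear stress varies linearly with radius: τ = T·r/J = 462000 × 0.0842 / 2.513×10^-3 = 1.548×10^7 Pa.

2240 psi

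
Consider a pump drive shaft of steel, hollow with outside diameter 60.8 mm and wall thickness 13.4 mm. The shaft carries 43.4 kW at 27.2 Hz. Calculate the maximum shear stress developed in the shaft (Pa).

6.38e6 Pa

ω = 2π·27.2 = 170.9 rad/s, so T = P/ω = 43.4×10³ / 170.9 = 253.9 N·m.
J = π(d_o⁴ − d_i⁴)/32 = π(0.0608⁴ − 0.0340⁴)/32 = 1.210×10^-6 m⁴.
τ_max = T·r/J = 253.9 × 0.0304 / 1.210×10^-6 = 6.378×10^6 Pa.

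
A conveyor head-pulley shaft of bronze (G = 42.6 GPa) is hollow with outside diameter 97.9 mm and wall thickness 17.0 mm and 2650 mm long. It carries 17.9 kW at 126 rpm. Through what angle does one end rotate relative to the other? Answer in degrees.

ω = 2π·126/60 = 13.19 rad/s, so T = P/ω = 17.9×10³ / 13.19 = 1357 N·m.
J = π(d_o⁴ − d_i⁴)/32 = π(0.0979⁴ − 0.0639⁴)/32 = 7.382×10^-6 m⁴.
θ = T·L/(G·J) = 1357 × 2.65 / (42.6×10⁹ × 7.382×10^-6) = 0.01143 rad.

0.655°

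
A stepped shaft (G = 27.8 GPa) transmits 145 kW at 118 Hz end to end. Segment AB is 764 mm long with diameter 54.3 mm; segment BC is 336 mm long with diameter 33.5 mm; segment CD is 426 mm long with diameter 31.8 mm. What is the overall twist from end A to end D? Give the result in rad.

ω = 2π·118 = 741.4 rad/s, so T = P/ω = 145×10³ / 741.4 = 195.6 N·m.
J_AB = π(0.0543)⁴/32 = 8.53×10^-7 m⁴; J_BC = π(0.0335)⁴/32 = 1.24×10^-7 m⁴; J_CD = π(0.0318)⁴/32 = 1.00×10^-7 m⁴.
θ = (T/G)·Σ L_i/J_i = (195.6/27.8×10⁹)·(0.764/8.53×10^-7 + 0.336/1.24×10^-7 + 0.426/1.00×10^-7) = 0.05527 rad.

0.0553 rad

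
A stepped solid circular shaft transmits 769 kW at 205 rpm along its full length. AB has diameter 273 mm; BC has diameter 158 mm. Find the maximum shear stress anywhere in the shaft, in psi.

6710 psi

ω = 2π·205/60 = 21.47 rad/s, so T = P/ω = 769×10³ / 21.47 = 35820 N·m.
Under the same torque, τ_max = 16T/(πd³) is largest where d is smallest — segment BC (d = 158 mm).
τ_max = 16·35820/(π·(0.158)³) = 4.625×10^7 Pa.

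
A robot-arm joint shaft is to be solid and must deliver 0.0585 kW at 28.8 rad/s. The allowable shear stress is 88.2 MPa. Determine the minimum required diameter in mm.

ω = 28.8 rad/s, so T = P/ω = 0.0585×10³ / 28.80 = 2.031 N·m.
For a solid shaft τ_max = 16T/(πd³), so d = (16T/(π τ_allow))^(1/3) = (16·2.031/(π·8.82×10^7))^(1/3) = 0.004895 m.

4.90 mm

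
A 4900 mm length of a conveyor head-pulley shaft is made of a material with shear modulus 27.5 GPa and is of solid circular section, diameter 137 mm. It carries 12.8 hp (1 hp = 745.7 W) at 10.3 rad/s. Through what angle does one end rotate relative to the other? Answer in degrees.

0.274°

ω = 10.3 rad/s, so T = P/ω = 12.8×745.7 / 10.30 = 926.7 N·m.
J = πd⁴/32 = π(0.137)⁴/32 = 3.458×10^-5 m⁴.
θ = T·L/(G·J) = 926.7 × 4.90 / (27.5×10⁹ × 3.458×10^-5) = 4.774×10^-3 rad.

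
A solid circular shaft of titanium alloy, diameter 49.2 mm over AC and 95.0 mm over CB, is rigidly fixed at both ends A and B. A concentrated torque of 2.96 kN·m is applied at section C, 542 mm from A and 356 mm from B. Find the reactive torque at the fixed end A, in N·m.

134 N·m

Compatibility: T_A·a/J_AC = T_B·b/J_CB with T_A + T_B = T₀.
J_AC = 5.75×10^-7 m⁴, J_CB = 8.00×10^-6 m⁴, so T_A = T₀·(J_AC/a)/((J_AC/a)+(J_CB/b)) = 133.6 N·m, T_B = 2826 N·m.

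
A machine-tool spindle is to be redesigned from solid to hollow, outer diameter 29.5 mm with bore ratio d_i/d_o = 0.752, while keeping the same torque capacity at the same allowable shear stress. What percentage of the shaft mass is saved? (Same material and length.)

Equal τ_max and T ⇒ the solid shaft needs d_s³ = d_o³(1−k⁴), so d_s = 29.5·(1−0.752⁴)^(1/3) = 25.94 mm.
Area ratio A_h/A_s = d_o²(1−k²)/d_s² = (1−k²)/(1−k⁴)^(2/3) = 0.5618.
Mass saving = 1 − 0.5618 = 43.8 %.

43.8 %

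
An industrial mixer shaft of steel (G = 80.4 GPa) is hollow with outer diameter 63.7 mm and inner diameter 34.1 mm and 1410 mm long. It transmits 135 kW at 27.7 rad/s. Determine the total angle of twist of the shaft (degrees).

ω = 27.7 rad/s, so T = P/ω = 135×10³ / 27.70 = 4874 N·m.
J = π(d_o⁴ − d_i⁴)/32 = π(0.0637⁴ − 0.0341⁴)/32 = 1.484×10^-6 m⁴.
θ = T·L/(G·J) = 4874 × 1.41 / (80.4×10⁹ × 1.484×10^-6) = 0.05761 rad.

3.30°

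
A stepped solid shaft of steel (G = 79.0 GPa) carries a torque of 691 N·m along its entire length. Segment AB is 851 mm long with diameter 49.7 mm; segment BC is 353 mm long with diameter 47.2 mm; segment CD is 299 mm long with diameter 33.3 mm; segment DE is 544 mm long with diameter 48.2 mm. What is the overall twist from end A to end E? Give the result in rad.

J_AB = π(0.0497)⁴/32 = 5.99×10^-7 m⁴; J_BC = π(0.0472)⁴/32 = 4.87×10^-7 m⁴; J_CD = π(0.0333)⁴/32 = 1.21×10^-7 m⁴; J_DE = π(0.0482)⁴/32 = 5.30×10^-7 m⁴.
θ = (T/G)·Σ L_i/J_i = (691.0/79.0×10⁹)·(0.851/5.99×10^-7 + 0.353/4.87×10^-7 + 0.299/1.21×10^-7 + 0.544/5.30×10^-7) = 0.04941 rad.

0.0494 rad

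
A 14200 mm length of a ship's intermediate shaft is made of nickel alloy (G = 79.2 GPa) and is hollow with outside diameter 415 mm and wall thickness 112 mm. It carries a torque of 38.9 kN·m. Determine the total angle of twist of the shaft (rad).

J = π(d_o⁴ − d_i⁴)/32 = π(0.415⁴ − 0.191⁴)/32 = 2.781×10^-3 m⁴.
θ = T·L/(G·J) = 38900 × 14.2 / (79.2×10⁹ × 2.781×10^-3) = 2.508×10^-3 rad.

0.00251 rad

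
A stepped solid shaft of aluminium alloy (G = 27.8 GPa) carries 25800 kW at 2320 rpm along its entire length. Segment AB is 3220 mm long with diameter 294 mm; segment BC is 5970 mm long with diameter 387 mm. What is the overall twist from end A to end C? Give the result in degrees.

ω = 2π·2320/60 = 242.9 rad/s, so T = P/ω = 25800×10³ / 242.9 = 106200 N·m.
J_AB = π(0.294)⁴/32 = 7.33×10^-4 m⁴; J_BC = π(0.387)⁴/32 = 2.20×10^-3 m⁴.
θ = (T/G)·Σ L_i/J_i = (106200/27.8×10⁹)·(3.22/7.33×10^-4 + 5.97/2.20×10^-3) = 0.02713 rad.

1.55°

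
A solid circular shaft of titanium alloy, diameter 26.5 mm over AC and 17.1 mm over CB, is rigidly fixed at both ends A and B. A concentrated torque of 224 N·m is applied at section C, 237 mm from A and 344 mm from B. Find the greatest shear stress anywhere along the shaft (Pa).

5.48e7 Pa

Compatibility: T_A·a/J_AC = T_B·b/J_CB with T_A + T_B = T₀.
J_AC = 4.84×10^-8 m⁴, J_CB = 8.39×10^-9 m⁴, so T_A = T₀·(J_AC/a)/((J_AC/a)+(J_CB/b)) = 200.1 N·m, T_B = 23.90 N·m.
τ in each portion: τ_AC = 5.48×10^7 Pa, τ_CB = 2.43×10^7 Pa; maximum is in AC.
τ_max = T_AC·r/J = 200.1·0.0132/4.84×10^-8 = 5.476×10^7 Pa.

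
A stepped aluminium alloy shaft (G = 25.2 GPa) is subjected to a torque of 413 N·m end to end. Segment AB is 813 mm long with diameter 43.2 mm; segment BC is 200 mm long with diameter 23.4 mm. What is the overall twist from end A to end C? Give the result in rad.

J_AB = π(0.0432)⁴/32 = 3.42×10^-7 m⁴; J_BC = π(0.0234)⁴/32 = 2.94×10^-8 m⁴.
θ = (T/G)·Σ L_i/J_i = (413.0/25.2×10⁹)·(0.813/3.42×10^-7 + 0.200/2.94×10^-8) = 0.1503 rad.

0.150 rad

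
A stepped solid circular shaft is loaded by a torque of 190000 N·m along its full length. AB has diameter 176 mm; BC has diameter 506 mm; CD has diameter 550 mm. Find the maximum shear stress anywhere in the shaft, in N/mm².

Under the same torque, τ_max = 16T/(πd³) is largest where d is smallest — segment AB (d = 176 mm).
τ_max = 16·190000/(π·(0.176)³) = 1.775×10^8 Pa.

177 N/mm²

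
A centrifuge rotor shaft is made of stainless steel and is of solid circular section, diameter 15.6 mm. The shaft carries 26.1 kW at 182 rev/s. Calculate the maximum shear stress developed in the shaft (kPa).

30600 kPa

ω = 2π·182 = 1144 rad/s, so T = P/ω = 26.1×10³ / 1144 = 22.82 N·m.
J = πd⁴/32 = π(0.0156)⁴/32 = 5.814×10^-9 m⁴.
τ_max = T·r/J = 22.82 × 0.00780 / 5.814×10^-9 = 3.062×10^7 Pa.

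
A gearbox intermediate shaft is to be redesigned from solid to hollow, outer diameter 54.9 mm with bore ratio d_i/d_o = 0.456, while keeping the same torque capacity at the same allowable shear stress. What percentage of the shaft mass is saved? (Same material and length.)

Equal τ_max and T ⇒ the solid shaft needs d_s³ = d_o³(1−k⁴), so d_s = 54.9·(1−0.456⁴)^(1/3) = 54.10 mm.
Area ratio A_h/A_s = d_o²(1−k²)/d_s² = (1−k²)/(1−k⁴)^(2/3) = 0.8158.
Mass saving = 1 − 0.8158 = 18.4 %.

18.4 %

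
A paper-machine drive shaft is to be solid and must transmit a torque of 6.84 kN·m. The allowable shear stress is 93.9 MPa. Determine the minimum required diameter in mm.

71.9 mm

For a solid shaft τ_max = 16T/(πd³), so d = (16T/(π τ_allow))^(1/3) = (16·6840/(π·9.39×10^7))^(1/3) = 0.07185 m.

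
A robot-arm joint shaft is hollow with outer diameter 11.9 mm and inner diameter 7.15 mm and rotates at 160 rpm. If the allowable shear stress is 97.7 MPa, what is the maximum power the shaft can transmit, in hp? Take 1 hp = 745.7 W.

J = π(d_o⁴ − d_i⁴)/32 = π(0.0119⁴ − 0.00715⁴)/32 = 1.712×10^-9 m⁴.
T_max = τ_allow·J/r = 9.77×10^7 × 1.712×10^-9 / 0.00595 = 28.11 N·m.
ω = 2π·160/60 = 16.76 rad/s, so P_max = T_max·ω = 471.1 W.

0.632 hp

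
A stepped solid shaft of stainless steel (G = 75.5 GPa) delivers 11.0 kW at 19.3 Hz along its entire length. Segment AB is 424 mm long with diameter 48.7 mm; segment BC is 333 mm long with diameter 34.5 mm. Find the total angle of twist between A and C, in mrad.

ω = 2π·19.3 = 121.3 rad/s, so T = P/ω = 11.0×10³ / 121.3 = 90.71 N·m.
J_AB = π(0.0487)⁴/32 = 5.52×10^-7 m⁴; J_BC = π(0.0345)⁴/32 = 1.39×10^-7 m⁴.
θ = (T/G)·Σ L_i/J_i = (90.71/75.5×10⁹)·(0.424/5.52×10^-7 + 0.333/1.39×10^-7) = 3.799×10^-3 rad.

3.80 mrad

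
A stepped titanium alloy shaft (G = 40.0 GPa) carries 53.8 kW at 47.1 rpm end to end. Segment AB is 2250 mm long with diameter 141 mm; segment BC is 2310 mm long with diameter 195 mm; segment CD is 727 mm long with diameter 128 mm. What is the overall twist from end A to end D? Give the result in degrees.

1.59°

ω = 2π·47.1/60 = 4.932 rad/s, so T = P/ω = 53.8×10³ / 4.932 = 10910 N·m.
J_AB = π(0.141)⁴/32 = 3.88×10^-5 m⁴; J_BC = π(0.195)⁴/32 = 1.42×10^-4 m⁴; J_CD = π(0.128)⁴/32 = 2.64×10^-5 m⁴.
θ = (T/G)·Σ L_i/J_i = (10910/40.0×10⁹)·(2.25/3.88×10^-5 + 2.31/1.42×10^-4 + 0.727/2.64×10^-5) = 0.02777 rad.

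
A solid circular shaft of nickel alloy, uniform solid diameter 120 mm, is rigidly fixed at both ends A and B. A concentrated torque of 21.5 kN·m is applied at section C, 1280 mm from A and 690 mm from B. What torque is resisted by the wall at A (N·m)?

With uniform GJ and both ends fixed, compatibility θ_AC = θ_CB gives T_A·a = T_B·b, together with T_A + T_B = T₀.
T_A = T₀·b/(a+b) = 21500·690/1970 = 7530 N·m; T_B = 13970 N·m.

7530 N·m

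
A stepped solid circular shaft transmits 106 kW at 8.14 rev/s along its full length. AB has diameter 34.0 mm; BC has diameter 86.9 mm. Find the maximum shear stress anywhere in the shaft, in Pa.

ω = 2π·8.14 = 51.15 rad/s, so T = P/ω = 106×10³ / 51.15 = 2073 N·m.
Under the same torque, τ_max = 16T/(πd³) is largest where d is smallest — segment AB (d = 34.0 mm).
τ_max = 16·2073/(π·(0.0340)³) = 2.686×10^8 Pa.

2.69e8 Pa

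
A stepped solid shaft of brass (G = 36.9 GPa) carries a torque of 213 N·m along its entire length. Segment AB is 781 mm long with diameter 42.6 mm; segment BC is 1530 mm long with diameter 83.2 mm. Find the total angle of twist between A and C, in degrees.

J_AB = π(0.0426)⁴/32 = 3.23×10^-7 m⁴; J_BC = π(0.0832)⁴/32 = 4.70×10^-6 m⁴.
θ = (T/G)·Σ L_i/J_i = (213.0/36.9×10⁹)·(0.781/3.23×10^-7 + 1.53/4.70×10^-6) = 0.01582 rad.

0.906°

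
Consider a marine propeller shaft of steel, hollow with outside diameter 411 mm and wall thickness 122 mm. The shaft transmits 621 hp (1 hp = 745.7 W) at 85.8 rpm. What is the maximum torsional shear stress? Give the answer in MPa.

ω = 2π·85.8/60 = 8.985 rad/s, so T = P/ω = 621×745.7 / 8.985 = 51540 N·m.
J = π(d_o⁴ − d_i⁴)/32 = π(0.411⁴ − 0.167⁴)/32 = 2.725×10^-3 m⁴.
τ_max = T·r/J = 51540 × 0.205 / 2.725×10^-3 = 3.887×10^6 Pa.

3.89 MPa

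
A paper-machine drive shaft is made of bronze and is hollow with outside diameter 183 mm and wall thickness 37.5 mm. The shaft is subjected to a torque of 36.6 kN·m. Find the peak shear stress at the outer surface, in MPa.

J = π(d_o⁴ − d_i⁴)/32 = π(0.183⁴ − 0.108⁴)/32 = 9.675×10^-5 m⁴.
τ_max = T·r/J = 36600 × 0.0915 / 9.675×10^-5 = 3.461×10^7 Pa.

34.6 MPa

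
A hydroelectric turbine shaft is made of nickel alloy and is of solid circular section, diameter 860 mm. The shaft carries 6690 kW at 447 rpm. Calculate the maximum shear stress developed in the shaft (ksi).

0.166 ksi

ω = 2π·447/60 = 46.81 rad/s, so T = P/ω = 6690×10³ / 46.81 = 142900 N·m.
J = πd⁴/32 = π(0.860)⁴/32 = 0.05370 m⁴.
τ_max = T·r/J = 142900 × 0.430 / 0.05370 = 1.144×10^6 Pa.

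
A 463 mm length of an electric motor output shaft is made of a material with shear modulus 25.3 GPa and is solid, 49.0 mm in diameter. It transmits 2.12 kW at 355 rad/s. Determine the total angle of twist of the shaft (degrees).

0.0111°

ω = 355 rad/s, so T = P/ω = 2.12×10³ / 355.0 = 5.972 N·m.
J = πd⁴/32 = π(0.0490)⁴/32 = 5.660×10^-7 m⁴.
θ = T·L/(G·J) = 5.972 × 0.463 / (25.3×10⁹ × 5.660×10^-7) = 1.931×10^-4 rad.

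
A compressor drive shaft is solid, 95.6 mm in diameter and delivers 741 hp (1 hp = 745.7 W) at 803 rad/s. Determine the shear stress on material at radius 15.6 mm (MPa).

1.31 MPa

ω = 803 rad/s, so T = P/ω = 741×745.7 / 803.0 = 688.1 N·m.
J = πd⁴/32 = π(0.0956)⁴/32 = 8.200×10^-6 m⁴.
Shear stress varies linearly with radius: τ = T·r/J = 688.1 × 0.0156 / 8.200×10^-6 = 1.309×10^6 Pa.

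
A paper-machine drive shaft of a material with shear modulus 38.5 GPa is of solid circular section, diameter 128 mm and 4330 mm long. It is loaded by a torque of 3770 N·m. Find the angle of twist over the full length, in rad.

0.0161 rad

J = πd⁴/32 = π(0.128)⁴/32 = 2.635×10^-5 m⁴.
θ = T·L/(G·J) = 3770 × 4.33 / (38.5×10⁹ × 2.635×10^-5) = 0.01609 rad.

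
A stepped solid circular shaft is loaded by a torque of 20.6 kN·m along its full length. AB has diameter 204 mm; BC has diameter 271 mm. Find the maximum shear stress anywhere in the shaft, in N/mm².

12.4 N/mm²

Under the same torque, τ_max = 16T/(πd³) is largest where d is smallest — segment AB (d = 204 mm).
τ_max = 16·20600/(π·(0.204)³) = 1.236×10^7 Pa.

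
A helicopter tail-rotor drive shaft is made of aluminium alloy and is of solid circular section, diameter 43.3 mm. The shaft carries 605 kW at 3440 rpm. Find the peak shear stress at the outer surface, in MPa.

105 MPa

ω = 2π·3440/60 = 360.2 rad/s, so T = P/ω = 605×10³ / 360.2 = 1679 N·m.
J = πd⁴/32 = π(0.0433)⁴/32 = 3.451×10^-7 m⁴.
τ_max = T·r/J = 1679 × 0.0216 / 3.451×10^-7 = 1.054×10^8 Pa.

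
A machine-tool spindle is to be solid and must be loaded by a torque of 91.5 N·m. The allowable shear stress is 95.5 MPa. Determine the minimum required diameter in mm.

17.0 mm

For a solid shaft τ_max = 16T/(πd³), so d = (16T/(π τ_allow))^(1/3) = (16·91.50/(π·9.55×10^7))^(1/3) = 0.01696 m.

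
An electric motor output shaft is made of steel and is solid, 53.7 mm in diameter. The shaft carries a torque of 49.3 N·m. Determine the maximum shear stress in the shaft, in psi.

235 psi

J = πd⁴/32 = π(0.0537)⁴/32 = 8.164×10^-7 m⁴.
τ_max = T·r/J = 49.30 × 0.0269 / 8.164×10^-7 = 1.621×10^6 Pa.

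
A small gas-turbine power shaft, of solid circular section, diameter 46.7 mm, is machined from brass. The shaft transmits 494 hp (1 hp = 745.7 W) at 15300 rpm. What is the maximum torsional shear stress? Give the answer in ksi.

ω = 2π·15300/60 = 1602 rad/s, so T = P/ω = 494×745.7 / 1602 = 229.9 N·m.
J = πd⁴/32 = π(0.0467)⁴/32 = 4.669×10^-7 m⁴.
τ_max = T·r/J = 229.9 × 0.0234 / 4.669×10^-7 = 1.150×10^7 Pa.

1.67 ksi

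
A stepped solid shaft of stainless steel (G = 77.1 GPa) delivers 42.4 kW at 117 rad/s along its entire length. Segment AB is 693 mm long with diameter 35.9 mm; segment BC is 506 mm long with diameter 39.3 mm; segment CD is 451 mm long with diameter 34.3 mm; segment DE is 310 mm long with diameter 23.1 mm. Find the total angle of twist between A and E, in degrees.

ω = 117 rad/s, so T = P/ω = 42.4×10³ / 117.0 = 362.4 N·m.
J_AB = π(0.0359)⁴/32 = 1.63×10^-7 m⁴; J_BC = π(0.0393)⁴/32 = 2.34×10^-7 m⁴; J_CD = π(0.0343)⁴/32 = 1.36×10^-7 m⁴; J_DE = π(0.0231)⁴/32 = 2.80×10^-8 m⁴.
θ = (T/G)·Σ L_i/J_i = (362.4/77.1×10⁹)·(0.693/1.63×10^-7 + 0.506/2.34×10^-7 + 0.451/1.36×10^-7 + 0.310/2.80×10^-8) = 0.09785 rad.

5.61°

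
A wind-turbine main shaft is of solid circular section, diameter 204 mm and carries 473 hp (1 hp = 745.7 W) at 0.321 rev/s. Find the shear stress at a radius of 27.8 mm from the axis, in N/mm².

ω = 2π·0.321 = 2.017 rad/s, so T = P/ω = 473×745.7 / 2.017 = 174900 N·m.
J = πd⁴/32 = π(0.204)⁴/32 = 1.700×10^-4 m⁴.
Shear stress varies linearly with radius: τ = T·r/J = 174900 × 0.0278 / 1.700×10^-4 = 2.859×10^7 Pa.

28.6 N/mm²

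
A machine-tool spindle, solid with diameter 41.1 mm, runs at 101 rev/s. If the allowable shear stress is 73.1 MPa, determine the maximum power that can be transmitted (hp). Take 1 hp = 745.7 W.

J = πd⁴/32 = π(0.0411)⁴/32 = 2.801×10^-7 m⁴.
T_max = τ_allow·J/r = 7.31×10^7 × 2.801×10^-7 / 0.0206 = 996.5 N·m.
ω = 2π·101 = 634.6 rad/s, so P_max = T_max·ω = 6.324×10^5 W.

848 hp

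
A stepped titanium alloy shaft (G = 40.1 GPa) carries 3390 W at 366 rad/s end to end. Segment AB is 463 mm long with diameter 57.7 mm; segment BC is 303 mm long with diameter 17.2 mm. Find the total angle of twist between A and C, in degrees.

ω = 366 rad/s, so T = P/ω = 3390 / 366.0 = 9.262 N·m.
J_AB = π(0.0577)⁴/32 = 1.09×10^-6 m⁴; J_BC = π(0.0172)⁴/32 = 8.59×10^-9 m⁴.
θ = (T/G)·Σ L_i/J_i = (9.262/40.1×10⁹)·(0.463/1.09×10^-6 + 0.303/8.59×10^-9) = 8.244×10^-3 rad.

0.472°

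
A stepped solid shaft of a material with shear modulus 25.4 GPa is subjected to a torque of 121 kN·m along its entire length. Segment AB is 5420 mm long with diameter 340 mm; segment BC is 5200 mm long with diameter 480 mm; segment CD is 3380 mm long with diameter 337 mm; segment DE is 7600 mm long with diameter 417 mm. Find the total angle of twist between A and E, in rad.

J_AB = π(0.340)⁴/32 = 1.31×10^-3 m⁴; J_BC = π(0.480)⁴/32 = 5.21×10^-3 m⁴; J_CD = π(0.337)⁴/32 = 1.27×10^-3 m⁴; J_DE = π(0.417)⁴/32 = 2.97×10^-3 m⁴.
θ = (T/G)·Σ L_i/J_i = (121000/25.4×10⁹)·(5.42/1.31×10^-3 + 5.20/5.21×10^-3 + 3.38/1.27×10^-3 + 7.60/2.97×10^-3) = 0.04935 rad.

0.0493 rad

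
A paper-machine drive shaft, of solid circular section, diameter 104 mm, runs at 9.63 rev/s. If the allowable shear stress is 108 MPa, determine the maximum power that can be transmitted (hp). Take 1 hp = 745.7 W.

1940 hp

J = πd⁴/32 = π(0.104)⁴/32 = 1.149×10^-5 m⁴.
T_max = τ_allow·J/r = 1.08×10^8 × 1.149×10^-5 / 0.0520 = 23850 N·m.
ω = 2π·9.63 = 60.51 rad/s, so P_max = T_max·ω = 1.443×10^6 W.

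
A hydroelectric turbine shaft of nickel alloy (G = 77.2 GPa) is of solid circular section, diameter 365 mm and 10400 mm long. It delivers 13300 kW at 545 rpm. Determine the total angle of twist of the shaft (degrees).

ω = 2π·545/60 = 57.07 rad/s, so T = P/ω = 13300×10³ / 57.07 = 233000 N·m.
J = πd⁴/32 = π(0.365)⁴/32 = 1.742×10^-3 m⁴.
θ = T·L/(G·J) = 233000 × 10.4 / (77.2×10⁹ × 1.742×10^-3) = 0.01802 rad.

1.03°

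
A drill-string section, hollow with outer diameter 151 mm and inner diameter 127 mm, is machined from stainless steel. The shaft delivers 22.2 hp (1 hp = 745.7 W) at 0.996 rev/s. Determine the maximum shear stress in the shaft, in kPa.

7830 kPa

ω = 2π·0.996 = 6.258 rad/s, so T = P/ω = 22.2×745.7 / 6.258 = 2645 N·m.
J = π(d_o⁴ − d_i⁴)/32 = π(0.151⁴ − 0.127⁴)/32 = 2.550×10^-5 m⁴.
τ_max = T·r/J = 2645 × 0.0755 / 2.550×10^-5 = 7.832×10^6 Pa.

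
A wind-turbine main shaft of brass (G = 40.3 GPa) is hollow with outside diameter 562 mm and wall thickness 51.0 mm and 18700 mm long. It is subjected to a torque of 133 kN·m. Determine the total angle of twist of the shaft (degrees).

0.655°

J = π(d_o⁴ − d_i⁴)/32 = π(0.562⁴ − 0.460⁴)/32 = 5.398×10^-3 m⁴.
θ = T·L/(G·J) = 133000 × 18.7 / (40.3×10⁹ × 5.398×10^-3) = 0.01143 rad.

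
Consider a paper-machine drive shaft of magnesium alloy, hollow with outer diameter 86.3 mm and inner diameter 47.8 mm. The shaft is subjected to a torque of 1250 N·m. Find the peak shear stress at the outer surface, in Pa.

1.09e7 Pa

J = π(d_o⁴ − d_i⁴)/32 = π(0.0863⁴ − 0.0478⁴)/32 = 4.933×10^-6 m⁴.
τ_max = T·r/J = 1250 × 0.0432 / 4.933×10^-6 = 1.093×10^7 Pa.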